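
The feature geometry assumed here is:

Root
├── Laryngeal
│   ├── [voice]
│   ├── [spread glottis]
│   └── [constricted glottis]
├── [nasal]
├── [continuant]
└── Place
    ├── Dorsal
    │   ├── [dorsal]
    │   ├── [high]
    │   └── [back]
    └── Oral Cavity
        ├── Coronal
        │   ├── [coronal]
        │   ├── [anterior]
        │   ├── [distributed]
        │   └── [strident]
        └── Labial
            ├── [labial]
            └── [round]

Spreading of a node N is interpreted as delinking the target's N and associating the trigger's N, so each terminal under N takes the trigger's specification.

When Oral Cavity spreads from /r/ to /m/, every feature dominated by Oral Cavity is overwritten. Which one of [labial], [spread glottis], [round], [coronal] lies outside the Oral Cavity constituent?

The terminals dominated by Oral Cavity are [coronal], [anterior], [distributed], [strident], [labial], [round].
Of the listed options, [coronal], [round], [labial] are among these and would be overwritten by spreading Oral Cavity.
[spread glottis] is not within the Oral Cavity subtree (it hangs from Laryngeal), so /m/'s [spread glottis] value survives.

[spread glottis]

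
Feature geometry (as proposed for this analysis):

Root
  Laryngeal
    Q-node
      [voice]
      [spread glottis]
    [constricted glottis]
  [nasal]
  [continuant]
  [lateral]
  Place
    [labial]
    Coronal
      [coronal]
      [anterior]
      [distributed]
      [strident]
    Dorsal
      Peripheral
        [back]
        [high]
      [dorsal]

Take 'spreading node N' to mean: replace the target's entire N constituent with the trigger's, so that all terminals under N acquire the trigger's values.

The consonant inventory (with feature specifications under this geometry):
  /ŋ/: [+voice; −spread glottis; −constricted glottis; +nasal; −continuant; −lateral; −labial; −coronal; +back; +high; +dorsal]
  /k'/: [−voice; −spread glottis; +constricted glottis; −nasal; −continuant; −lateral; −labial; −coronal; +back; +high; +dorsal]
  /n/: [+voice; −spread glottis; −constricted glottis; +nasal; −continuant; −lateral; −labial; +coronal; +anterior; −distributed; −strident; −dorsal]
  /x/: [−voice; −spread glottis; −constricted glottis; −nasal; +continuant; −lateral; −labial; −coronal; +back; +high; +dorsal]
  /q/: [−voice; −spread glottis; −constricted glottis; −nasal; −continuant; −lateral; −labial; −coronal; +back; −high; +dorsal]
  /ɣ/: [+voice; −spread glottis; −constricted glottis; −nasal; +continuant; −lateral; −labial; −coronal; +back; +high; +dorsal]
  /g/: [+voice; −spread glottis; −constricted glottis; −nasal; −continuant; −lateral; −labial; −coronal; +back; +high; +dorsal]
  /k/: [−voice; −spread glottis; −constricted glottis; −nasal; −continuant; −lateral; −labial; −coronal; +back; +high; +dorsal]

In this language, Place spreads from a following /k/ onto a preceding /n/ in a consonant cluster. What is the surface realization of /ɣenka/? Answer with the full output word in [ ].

[ɣeŋka]

Place immediately or transitively dominates [labial], [coronal], [anterior], [distributed], [strident], [back], [high], [dorsal].
The target acquires /k/'s values for everything under Place — [−labial], [−coronal], [+back], [+high], [+dorsal] — while keeping its own [voice], [spread glottis], [constricted glottis], ….
Among the inventory, only /ŋ/ has exactly this specification, giving the surface form [ɣeŋka].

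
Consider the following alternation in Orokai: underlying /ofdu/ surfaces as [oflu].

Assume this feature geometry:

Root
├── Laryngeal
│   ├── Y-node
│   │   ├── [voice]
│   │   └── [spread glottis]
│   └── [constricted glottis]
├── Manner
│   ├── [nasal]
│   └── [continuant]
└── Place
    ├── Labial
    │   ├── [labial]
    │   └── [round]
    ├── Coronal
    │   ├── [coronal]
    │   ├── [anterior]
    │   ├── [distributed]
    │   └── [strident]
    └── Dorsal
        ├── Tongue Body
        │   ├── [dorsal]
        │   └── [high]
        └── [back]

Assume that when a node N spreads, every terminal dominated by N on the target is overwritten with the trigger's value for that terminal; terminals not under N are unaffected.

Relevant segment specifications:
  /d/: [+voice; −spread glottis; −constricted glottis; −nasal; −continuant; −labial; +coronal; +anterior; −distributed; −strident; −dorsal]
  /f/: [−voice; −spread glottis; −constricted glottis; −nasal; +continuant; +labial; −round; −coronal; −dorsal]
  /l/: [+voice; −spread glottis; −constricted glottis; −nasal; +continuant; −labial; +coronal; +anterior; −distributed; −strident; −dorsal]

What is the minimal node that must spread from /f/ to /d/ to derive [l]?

/d/ and [l] differ in [continuant]; every other specified feature is identical.
Since just one terminal is affected and it takes /f/'s value, spreading the terminal [continuant] alone is sufficient and minimal.
Features on which the two segments disagree outside [continuant], such as [voice], [coronal], are unchanged — nothing dominating them spread, and [continuant] is the minimal sufficient constituent.

[continuant]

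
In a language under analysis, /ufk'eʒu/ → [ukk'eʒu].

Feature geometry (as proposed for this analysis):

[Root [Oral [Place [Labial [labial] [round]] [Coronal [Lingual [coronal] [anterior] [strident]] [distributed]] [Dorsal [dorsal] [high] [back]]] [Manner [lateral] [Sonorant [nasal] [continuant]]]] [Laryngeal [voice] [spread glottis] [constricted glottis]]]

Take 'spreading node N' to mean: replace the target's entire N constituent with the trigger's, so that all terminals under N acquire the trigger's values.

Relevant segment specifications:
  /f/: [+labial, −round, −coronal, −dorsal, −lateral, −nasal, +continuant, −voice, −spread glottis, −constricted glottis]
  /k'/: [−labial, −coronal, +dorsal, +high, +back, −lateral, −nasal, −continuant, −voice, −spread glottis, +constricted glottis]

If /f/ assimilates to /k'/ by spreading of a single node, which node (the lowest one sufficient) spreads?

Oral

Comparing /f/ with its surface form [k], the features that change are [continuant], [labial], [round], [dorsal], [high], [back].
These terminals are all dominated by Oral, and no proper subconstituent of Oral covers them all; Oral is their lowest common ancestor.
Delinking /f/'s Oral and associating /k'/'s Oral gives precisely the feature bundle of [k].
Since [constricted glottis] is preserved even though /k'/ disagrees there, no node above Oral spread.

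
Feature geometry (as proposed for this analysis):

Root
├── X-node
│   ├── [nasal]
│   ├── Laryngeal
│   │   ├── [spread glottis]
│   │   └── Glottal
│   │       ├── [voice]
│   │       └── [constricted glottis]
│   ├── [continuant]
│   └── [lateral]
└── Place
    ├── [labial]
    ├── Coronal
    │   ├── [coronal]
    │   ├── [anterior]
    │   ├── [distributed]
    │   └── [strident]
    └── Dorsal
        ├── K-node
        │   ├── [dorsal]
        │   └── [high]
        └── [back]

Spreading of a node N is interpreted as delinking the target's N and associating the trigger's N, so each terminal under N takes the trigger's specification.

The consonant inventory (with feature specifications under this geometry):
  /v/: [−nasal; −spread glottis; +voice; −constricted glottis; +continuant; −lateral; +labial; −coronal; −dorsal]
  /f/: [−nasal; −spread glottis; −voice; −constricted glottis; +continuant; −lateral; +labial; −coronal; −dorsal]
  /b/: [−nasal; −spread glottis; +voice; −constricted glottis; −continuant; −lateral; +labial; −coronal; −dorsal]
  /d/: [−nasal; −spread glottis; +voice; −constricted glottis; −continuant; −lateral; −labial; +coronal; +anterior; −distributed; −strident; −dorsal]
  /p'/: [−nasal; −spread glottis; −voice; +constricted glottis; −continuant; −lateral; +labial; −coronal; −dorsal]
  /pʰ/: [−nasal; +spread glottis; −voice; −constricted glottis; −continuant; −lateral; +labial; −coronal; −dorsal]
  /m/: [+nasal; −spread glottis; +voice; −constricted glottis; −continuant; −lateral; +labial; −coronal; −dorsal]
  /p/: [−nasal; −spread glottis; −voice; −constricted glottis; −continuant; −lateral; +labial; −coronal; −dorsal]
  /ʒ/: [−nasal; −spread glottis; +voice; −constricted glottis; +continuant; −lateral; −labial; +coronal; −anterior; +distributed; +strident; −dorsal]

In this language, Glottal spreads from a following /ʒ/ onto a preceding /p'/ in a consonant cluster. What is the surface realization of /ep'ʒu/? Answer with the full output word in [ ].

Glottal immediately or transitively dominates [voice], [constricted glottis].
After delinking /p'/'s Glottal and linking /ʒ/'s, the affected terminals become [+voice], [−constricted glottis]; [nasal], [spread glottis], [continuant], … (outside Glottal) are retained from /p'/.
This feature bundle is that of [b], so /ep'ʒu/ surfaces as [ebʒu].

[ebʒu]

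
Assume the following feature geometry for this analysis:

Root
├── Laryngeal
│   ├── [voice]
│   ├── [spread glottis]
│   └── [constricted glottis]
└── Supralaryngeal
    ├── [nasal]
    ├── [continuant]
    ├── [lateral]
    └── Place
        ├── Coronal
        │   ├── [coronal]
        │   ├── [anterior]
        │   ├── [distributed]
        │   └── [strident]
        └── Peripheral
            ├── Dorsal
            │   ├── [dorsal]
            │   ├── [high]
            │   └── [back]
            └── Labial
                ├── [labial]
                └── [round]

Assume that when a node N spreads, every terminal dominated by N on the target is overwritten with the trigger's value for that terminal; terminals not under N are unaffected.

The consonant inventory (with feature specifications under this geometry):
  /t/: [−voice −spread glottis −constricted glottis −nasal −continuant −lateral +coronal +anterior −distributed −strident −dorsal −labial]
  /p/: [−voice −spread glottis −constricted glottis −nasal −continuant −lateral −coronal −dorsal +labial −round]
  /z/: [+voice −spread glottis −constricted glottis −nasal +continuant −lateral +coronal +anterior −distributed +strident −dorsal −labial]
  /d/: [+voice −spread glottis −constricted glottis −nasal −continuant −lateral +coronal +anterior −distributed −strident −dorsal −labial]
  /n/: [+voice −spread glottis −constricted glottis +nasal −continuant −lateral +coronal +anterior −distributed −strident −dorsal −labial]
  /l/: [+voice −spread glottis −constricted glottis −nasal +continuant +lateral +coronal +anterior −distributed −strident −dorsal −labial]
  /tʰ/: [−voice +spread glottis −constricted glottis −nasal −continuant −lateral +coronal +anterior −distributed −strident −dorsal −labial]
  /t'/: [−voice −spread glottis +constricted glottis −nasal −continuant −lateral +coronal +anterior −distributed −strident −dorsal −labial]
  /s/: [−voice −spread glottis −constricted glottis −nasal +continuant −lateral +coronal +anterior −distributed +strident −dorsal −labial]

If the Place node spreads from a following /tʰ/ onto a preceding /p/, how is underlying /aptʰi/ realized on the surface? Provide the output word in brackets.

[attʰi]

Terminals under Place in this geometry: [coronal], [anterior], [distributed], [strident], [dorsal], [high], [back], [labial], [round].
The target acquires /tʰ/'s values for everything under Place — [+coronal], [+anterior], [−distributed], [−strident], [−dorsal], [−labial] — while keeping its own [voice], [spread glottis], [constricted glottis], ….
Among the inventory, only /t/ has exactly this specification, giving the surface form [attʰi].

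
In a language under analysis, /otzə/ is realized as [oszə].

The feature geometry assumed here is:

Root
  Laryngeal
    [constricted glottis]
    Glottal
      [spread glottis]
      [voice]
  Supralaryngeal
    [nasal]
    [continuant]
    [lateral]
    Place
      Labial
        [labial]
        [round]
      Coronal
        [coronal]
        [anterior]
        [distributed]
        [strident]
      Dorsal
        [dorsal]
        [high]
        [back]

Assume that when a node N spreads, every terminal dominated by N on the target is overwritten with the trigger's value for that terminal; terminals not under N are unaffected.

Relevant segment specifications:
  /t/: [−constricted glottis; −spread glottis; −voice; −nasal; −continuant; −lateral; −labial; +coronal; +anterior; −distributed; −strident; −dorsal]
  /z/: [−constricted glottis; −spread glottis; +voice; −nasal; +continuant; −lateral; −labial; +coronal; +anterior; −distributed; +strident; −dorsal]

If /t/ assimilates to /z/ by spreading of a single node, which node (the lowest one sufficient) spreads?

Supralaryngeal

The alternation /t/ → [s] changes [continuant], [strident] and nothing else.
The smallest constituent containing every changed terminal is Supralaryngeal — each of its daughters lacks at least one of the affected features.
If Supralaryngeal spreads, every terminal under it takes /z/'s value, producing [s] as observed.
Had Root spread, [voice] would have taken /z/'s value; it stays as in /t/, confirming the spreading constituent is exactly Supralaryngeal.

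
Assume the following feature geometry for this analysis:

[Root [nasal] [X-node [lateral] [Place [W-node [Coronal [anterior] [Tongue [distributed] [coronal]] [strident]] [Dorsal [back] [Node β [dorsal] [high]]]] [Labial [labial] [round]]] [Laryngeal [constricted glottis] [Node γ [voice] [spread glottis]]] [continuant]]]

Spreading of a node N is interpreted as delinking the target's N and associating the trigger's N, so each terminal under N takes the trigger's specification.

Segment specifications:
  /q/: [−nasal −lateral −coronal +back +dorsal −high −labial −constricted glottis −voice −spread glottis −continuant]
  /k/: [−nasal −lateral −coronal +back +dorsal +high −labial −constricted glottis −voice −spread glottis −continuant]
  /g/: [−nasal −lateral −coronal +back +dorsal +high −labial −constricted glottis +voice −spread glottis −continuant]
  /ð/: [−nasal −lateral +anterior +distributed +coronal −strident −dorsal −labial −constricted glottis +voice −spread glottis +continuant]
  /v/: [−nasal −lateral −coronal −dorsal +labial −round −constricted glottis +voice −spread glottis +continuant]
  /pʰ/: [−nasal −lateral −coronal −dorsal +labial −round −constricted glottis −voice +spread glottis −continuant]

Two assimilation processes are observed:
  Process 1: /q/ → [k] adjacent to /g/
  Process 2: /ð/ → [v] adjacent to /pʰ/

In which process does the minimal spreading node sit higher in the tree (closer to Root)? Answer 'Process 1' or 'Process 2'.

Process 1 alters [high]; the lowest dominating node is [high] (depth 6 from Root).
In Process 2, [labial], [round], [coronal], [anterior], [distributed], [strident] change, so the minimal spreading node is Place at depth 2.
Place is closer to Root than [high], so Process 2 spreads the higher node.

Process 2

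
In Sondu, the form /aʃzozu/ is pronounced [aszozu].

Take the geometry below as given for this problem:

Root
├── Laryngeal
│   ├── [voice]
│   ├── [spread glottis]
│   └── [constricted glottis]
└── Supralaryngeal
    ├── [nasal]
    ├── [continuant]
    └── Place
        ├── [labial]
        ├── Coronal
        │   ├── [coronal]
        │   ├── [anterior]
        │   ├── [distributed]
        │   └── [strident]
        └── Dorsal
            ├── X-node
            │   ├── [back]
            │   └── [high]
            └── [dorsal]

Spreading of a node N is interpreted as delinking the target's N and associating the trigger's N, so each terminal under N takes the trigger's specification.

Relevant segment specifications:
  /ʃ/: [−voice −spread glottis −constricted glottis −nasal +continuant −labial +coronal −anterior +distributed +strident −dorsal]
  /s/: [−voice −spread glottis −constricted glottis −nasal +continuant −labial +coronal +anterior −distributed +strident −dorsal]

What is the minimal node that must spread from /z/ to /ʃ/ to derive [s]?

Coronal

/ʃ/ and [s] differ in [anterior], [distributed]; every other specified feature is identical.
Tracing each changed feature up the tree, the paths first meet at Coronal; any lower node misses at least one of them.
Delinking /ʃ/'s Coronal and associating /z/'s Coronal gives precisely the feature bundle of [s].
[voice], a feature on which the two segments disagree outside Coronal, is unchanged — nothing dominating it spread, and Coronal is the minimal sufficient constituent.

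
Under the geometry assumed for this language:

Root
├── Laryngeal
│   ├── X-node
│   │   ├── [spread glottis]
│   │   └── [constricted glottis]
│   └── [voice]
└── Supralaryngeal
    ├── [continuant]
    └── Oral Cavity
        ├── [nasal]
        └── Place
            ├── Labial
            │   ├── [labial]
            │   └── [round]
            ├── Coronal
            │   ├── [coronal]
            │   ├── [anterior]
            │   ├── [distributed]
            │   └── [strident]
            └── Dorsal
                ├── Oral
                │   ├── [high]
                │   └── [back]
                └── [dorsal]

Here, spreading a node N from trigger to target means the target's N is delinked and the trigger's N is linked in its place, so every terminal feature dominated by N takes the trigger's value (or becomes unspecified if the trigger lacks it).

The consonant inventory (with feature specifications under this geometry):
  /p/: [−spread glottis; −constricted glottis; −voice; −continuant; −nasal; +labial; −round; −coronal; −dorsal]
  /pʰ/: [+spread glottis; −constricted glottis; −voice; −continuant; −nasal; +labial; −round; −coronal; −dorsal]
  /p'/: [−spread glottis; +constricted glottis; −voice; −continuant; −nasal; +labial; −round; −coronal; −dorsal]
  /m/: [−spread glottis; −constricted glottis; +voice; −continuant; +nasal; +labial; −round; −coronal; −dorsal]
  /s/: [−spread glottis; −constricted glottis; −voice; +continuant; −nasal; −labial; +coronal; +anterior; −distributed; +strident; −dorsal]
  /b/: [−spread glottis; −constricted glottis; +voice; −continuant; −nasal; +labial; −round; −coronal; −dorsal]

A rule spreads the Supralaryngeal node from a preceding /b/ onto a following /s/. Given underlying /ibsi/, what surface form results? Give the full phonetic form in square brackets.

[ibpi]

Supralaryngeal immediately or transitively dominates [continuant], [nasal], [labial], [round], [coronal], [anterior], [distributed], [strident], [high], [back], [dorsal].
The target acquires /b/'s values for everything under Supralaryngeal — [−continuant], [−nasal], [+labial], [−round], [−coronal], [−dorsal] — while keeping its own [spread glottis], [constricted glottis], [voice].
Among the inventory, only /p/ has exactly this specification, giving the surface form [ibpi].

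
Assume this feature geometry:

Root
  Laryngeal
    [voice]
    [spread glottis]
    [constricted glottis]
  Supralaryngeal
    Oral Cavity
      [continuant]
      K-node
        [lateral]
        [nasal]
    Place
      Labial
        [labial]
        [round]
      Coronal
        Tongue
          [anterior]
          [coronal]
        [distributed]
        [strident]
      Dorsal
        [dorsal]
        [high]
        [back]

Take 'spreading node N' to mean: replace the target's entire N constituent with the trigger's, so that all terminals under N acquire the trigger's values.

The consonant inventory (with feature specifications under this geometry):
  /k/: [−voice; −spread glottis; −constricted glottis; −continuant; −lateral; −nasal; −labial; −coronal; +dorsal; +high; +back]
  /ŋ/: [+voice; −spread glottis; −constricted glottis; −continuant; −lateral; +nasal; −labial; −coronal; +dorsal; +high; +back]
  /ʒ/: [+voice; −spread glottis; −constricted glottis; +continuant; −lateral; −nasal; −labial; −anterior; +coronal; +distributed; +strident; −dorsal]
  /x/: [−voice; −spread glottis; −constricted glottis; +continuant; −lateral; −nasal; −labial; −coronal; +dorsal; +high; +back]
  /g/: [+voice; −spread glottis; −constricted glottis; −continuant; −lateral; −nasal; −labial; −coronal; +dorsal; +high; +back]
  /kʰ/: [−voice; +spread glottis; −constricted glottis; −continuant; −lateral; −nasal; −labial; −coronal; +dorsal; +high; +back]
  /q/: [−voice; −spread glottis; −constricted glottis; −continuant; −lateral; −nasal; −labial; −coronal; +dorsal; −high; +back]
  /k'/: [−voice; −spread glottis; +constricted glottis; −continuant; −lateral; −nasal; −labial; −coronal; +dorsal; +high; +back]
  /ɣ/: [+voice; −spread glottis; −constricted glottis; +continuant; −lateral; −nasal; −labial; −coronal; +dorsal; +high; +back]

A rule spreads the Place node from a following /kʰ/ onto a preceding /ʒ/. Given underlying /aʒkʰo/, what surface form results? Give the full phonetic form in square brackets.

[aɣkʰo]

The Place node dominates the terminals [labial], [round], [anterior], [coronal], [distributed], [strident], [dorsal], [high], [back].
After delinking /ʒ/'s Place and linking /kʰ/'s, the affected terminals become [−labial], [−coronal], [+dorsal], [+high], [+back]; [voice], [spread glottis], [constricted glottis], … (outside Place) are retained from /ʒ/.
Among the inventory, only /ɣ/ has exactly this specification, giving the surface form [aɣkʰo].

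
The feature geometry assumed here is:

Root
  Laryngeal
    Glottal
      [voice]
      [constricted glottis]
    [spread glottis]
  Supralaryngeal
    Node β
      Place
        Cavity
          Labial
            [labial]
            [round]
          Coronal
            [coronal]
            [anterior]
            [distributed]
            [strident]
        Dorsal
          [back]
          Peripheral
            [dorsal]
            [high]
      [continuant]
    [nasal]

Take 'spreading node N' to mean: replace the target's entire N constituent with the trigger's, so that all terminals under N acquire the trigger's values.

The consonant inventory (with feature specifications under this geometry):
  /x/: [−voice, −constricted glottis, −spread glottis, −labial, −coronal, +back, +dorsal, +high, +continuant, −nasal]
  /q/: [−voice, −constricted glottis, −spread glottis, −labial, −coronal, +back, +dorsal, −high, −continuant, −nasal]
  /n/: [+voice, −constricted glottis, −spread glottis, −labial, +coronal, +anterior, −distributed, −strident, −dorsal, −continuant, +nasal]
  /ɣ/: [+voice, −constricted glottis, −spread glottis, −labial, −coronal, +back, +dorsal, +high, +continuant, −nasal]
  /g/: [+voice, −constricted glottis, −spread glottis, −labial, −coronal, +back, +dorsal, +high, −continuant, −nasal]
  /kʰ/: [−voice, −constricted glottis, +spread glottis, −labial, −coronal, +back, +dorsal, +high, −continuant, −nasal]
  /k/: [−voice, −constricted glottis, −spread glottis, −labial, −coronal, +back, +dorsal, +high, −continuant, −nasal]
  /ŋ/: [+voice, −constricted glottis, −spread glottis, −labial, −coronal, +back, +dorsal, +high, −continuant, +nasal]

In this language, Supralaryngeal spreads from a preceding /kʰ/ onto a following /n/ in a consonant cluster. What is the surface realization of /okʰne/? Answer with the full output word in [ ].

[okʰge]

Terminals under Supralaryngeal in this geometry: [labial], [round], [coronal], [anterior], [distributed], [strident], [back], [dorsal], [high], [continuant], [nasal].
After delinking /n/'s Supralaryngeal and linking /kʰ/'s, the affected terminals become [−labial], [−coronal], [+back], [+dorsal], [+high], [−continuant], [−nasal]; [voice], [constricted glottis], [spread glottis] (outside Supralaryngeal) are retained from /n/.
The resulting bundle matches /g/ in the inventory; substituting it for /n/ gives [okʰge].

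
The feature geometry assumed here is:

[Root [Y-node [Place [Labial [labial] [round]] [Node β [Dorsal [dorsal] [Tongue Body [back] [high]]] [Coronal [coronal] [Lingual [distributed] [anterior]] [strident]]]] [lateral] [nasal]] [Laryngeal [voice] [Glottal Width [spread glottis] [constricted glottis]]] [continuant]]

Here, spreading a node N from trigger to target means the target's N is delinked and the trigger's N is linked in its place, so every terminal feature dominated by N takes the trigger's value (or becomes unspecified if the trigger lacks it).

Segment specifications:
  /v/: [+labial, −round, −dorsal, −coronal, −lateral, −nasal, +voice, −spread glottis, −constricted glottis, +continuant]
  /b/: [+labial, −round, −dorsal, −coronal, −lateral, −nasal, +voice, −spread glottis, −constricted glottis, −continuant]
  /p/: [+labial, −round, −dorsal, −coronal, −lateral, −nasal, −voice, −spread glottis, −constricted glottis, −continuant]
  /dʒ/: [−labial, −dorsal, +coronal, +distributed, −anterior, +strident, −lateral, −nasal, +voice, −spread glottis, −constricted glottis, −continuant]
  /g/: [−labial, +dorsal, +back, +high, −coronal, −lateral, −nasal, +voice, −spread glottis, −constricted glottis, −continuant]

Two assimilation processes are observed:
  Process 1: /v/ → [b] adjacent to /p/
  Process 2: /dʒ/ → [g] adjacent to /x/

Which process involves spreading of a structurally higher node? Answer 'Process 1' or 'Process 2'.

In Process 1, [continuant] changes, so the minimal spreading node is [continuant] at depth 1.
Process 2 alters [coronal], [anterior], [distributed], [strident], [dorsal], [high], [back]; the lowest common ancestor is Node β (depth 3 from Root).
[continuant] (depth 1) sits above Node β (depth 3), making Process 1 the one with the higher spreading node.

Process 1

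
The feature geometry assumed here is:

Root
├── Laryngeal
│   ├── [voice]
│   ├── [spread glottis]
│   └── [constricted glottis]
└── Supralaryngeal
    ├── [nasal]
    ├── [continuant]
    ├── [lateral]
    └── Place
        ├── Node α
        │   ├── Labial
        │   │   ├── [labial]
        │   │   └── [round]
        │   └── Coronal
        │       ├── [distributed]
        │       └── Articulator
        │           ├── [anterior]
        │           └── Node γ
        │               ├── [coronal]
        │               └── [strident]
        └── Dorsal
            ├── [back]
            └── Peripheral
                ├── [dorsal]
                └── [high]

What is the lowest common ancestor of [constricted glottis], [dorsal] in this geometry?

Root

[constricted glottis]: Root → Laryngeal → [constricted glottis].
[dorsal]: Root → Supralaryngeal → Place → Dorsal → Peripheral → [dorsal].
The listed terminals split across distinct daughters of Root, so Root itself is the smallest node containing them all.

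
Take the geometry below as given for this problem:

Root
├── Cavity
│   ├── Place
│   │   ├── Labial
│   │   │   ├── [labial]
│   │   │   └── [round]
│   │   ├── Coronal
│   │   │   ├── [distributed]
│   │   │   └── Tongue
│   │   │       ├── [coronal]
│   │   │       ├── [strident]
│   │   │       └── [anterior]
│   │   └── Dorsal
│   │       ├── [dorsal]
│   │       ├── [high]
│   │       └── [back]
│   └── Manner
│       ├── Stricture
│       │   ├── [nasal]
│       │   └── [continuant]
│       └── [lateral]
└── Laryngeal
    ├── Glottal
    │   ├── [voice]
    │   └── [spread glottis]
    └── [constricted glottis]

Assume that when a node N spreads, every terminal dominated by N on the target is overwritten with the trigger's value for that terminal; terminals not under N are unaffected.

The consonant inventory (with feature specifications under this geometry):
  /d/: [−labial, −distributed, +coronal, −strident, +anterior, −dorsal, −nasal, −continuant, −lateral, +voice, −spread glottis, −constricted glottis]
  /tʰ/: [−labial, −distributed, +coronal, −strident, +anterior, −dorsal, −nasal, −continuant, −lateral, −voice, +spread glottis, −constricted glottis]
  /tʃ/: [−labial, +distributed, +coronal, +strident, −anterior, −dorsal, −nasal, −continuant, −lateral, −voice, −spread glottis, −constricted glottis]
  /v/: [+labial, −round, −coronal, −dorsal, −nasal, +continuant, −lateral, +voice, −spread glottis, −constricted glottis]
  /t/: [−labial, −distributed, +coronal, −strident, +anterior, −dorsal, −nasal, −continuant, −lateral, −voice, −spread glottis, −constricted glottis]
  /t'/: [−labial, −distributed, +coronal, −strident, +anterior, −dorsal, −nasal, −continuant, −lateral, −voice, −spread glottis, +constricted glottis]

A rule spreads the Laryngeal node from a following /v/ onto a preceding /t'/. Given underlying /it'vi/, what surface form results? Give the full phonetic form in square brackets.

[idvi]

Terminals under Laryngeal in this geometry: [voice], [spread glottis], [constricted glottis].
After delinking /t'/'s Laryngeal and linking /v/'s, the affected terminals become [+voice], [−spread glottis], [−constricted glottis]; [labial], [distributed], [coronal], … (outside Laryngeal) are retained from /t'/.
This feature bundle is that of [d], so /it'vi/ surfaces as [idvi].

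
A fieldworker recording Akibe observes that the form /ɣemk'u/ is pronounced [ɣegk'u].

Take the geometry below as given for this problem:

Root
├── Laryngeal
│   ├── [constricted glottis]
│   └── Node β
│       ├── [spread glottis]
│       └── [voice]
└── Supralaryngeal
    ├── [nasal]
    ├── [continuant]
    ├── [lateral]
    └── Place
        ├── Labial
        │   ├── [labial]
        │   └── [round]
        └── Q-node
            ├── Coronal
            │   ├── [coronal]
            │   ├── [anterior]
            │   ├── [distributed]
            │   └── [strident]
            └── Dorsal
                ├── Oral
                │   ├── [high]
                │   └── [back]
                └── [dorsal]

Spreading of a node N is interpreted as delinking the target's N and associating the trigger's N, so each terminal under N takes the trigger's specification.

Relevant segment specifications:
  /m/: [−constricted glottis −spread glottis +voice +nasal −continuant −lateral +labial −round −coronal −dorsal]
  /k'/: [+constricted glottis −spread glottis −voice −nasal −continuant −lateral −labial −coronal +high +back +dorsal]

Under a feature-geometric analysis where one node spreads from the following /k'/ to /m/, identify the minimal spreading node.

Supralaryngeal

Feature comparison: [nasal], [labial], [round], [dorsal], [high], [back] differ between /m/ and [g]; the remaining terminals match.
Tracing each changed feature up the tree, the paths first meet at Supralaryngeal; any lower node misses at least one of them.
If Supralaryngeal spreads, every terminal under it takes /k'/'s value, producing [g] as observed.
Had Root spread, [constricted glottis], [voice] would have taken /k'/'s values; they stay as in /m/, confirming the spreading constituent is exactly Supralaryngeal.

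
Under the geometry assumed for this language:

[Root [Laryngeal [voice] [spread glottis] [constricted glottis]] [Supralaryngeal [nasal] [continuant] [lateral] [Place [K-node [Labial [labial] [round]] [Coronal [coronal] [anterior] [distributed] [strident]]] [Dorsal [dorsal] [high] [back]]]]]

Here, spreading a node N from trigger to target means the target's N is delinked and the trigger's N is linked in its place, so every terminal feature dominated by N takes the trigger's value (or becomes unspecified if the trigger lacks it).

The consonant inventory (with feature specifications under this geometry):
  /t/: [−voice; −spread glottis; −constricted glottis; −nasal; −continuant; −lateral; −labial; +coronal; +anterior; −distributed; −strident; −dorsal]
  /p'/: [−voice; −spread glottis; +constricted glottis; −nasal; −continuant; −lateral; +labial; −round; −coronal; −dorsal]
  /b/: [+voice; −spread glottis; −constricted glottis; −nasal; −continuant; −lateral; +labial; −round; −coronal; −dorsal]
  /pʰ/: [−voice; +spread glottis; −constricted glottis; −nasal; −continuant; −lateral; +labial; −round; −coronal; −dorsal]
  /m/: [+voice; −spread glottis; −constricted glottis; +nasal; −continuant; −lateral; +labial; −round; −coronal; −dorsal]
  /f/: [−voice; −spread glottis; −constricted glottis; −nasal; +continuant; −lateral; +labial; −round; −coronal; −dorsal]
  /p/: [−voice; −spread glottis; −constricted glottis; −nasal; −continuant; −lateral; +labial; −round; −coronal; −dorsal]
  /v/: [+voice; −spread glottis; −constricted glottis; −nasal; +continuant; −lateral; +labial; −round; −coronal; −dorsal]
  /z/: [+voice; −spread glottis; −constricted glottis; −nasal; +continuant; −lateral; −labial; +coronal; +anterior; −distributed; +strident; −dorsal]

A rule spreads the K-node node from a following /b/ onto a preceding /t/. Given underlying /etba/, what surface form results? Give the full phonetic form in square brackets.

Terminals under K-node in this geometry: [labial], [round], [coronal], [anterior], [distributed], [strident].
The target acquires /b/'s values for everything under K-node — [+labial], [−round], [−coronal] — while keeping its own [voice], [spread glottis], [constricted glottis], ….
This feature bundle is that of [p], so /etba/ surfaces as [epba].

[epba]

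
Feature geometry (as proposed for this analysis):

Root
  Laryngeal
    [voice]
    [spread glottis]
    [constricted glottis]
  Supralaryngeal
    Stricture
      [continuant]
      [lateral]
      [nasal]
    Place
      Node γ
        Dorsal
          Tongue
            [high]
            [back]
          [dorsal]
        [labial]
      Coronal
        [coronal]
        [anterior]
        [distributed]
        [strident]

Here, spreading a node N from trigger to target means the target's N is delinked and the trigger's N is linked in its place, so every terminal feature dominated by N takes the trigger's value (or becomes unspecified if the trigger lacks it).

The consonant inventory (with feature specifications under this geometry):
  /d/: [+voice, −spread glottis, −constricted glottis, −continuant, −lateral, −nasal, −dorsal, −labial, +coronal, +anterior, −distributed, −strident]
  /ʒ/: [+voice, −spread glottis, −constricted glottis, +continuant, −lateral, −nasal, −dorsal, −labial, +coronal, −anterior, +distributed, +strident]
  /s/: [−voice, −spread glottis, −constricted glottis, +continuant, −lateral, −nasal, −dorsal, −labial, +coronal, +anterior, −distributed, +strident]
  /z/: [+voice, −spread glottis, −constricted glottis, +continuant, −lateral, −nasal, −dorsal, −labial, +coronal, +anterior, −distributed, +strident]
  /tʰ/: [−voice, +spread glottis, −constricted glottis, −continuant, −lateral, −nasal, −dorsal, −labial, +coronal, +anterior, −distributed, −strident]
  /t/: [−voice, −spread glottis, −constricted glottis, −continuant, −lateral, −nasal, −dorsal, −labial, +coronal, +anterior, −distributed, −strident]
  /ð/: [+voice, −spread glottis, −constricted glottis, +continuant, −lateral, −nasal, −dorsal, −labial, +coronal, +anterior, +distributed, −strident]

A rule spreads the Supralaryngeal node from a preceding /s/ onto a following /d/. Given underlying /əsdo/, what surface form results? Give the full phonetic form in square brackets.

Supralaryngeal immediately or transitively dominates [continuant], [lateral], [nasal], [high], [back], [dorsal], [labial], [coronal], [anterior], [distributed], [strident].
The target acquires /s/'s values for everything under Supralaryngeal — [+continuant], [−lateral], [−nasal], [−dorsal], [−labial], [+coronal], [+anterior], [−distributed], [+strident] — while keeping its own [voice], [spread glottis], [constricted glottis].
The resulting bundle matches /z/ in the inventory; substituting it for /d/ gives [əszo].

[əszo]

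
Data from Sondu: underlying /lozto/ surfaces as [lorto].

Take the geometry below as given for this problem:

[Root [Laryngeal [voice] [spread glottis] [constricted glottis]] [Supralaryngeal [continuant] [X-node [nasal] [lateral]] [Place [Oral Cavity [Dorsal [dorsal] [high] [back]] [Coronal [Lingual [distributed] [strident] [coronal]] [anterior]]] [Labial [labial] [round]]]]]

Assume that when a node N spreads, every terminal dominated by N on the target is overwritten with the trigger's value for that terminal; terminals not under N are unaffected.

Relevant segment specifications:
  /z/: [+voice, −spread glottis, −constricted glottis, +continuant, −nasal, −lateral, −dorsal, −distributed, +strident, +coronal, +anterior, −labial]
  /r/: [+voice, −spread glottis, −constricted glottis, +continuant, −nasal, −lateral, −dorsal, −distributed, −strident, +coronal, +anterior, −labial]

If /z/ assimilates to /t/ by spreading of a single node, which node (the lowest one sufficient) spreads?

[strident]

Comparing /z/ with its surface form [r], the only feature that changes is [strident].
Since just one terminal is affected and it takes /t/'s value, spreading the terminal [strident] alone is sufficient and minimal.
[continuant], [voice] stay as in /z/ although /t/ differs there, so no node dominating them spread; among the remaining candidates [strident] is the lowest that derives the output.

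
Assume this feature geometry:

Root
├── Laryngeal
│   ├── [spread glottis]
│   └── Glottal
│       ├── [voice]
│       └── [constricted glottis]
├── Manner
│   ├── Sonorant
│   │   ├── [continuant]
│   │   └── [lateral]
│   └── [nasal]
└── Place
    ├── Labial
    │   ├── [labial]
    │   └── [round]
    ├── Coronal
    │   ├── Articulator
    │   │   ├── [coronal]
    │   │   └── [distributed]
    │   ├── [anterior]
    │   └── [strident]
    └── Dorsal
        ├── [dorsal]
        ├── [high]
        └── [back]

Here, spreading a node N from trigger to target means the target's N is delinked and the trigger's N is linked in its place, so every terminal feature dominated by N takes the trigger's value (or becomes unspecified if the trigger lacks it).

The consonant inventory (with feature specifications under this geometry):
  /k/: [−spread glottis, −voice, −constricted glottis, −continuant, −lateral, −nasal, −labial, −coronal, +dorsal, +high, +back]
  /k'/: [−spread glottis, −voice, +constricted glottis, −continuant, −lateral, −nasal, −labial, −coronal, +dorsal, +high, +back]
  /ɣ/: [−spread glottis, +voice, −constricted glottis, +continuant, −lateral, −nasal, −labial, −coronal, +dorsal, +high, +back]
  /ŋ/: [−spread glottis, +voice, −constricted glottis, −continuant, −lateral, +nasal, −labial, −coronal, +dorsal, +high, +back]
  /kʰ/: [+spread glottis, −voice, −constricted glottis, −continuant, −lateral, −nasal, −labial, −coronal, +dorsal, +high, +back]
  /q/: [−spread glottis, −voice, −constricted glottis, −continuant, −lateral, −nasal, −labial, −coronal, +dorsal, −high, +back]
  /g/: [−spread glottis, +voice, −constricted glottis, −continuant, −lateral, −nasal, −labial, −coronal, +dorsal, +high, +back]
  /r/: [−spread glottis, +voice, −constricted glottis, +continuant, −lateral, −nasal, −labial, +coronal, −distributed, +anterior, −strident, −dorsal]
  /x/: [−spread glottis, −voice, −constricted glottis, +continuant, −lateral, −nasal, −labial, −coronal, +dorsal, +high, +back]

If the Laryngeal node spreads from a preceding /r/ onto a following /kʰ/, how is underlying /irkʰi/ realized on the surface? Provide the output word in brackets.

The Laryngeal node dominates the terminals [spread glottis], [voice], [constricted glottis].
The target acquires /r/'s values for everything under Laryngeal — [−spread glottis], [+voice], [−constricted glottis] — while keeping its own [continuant], [lateral], [nasal], ….
This feature bundle is that of [g], so /irkʰi/ surfaces as [irgi].

[irgi]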